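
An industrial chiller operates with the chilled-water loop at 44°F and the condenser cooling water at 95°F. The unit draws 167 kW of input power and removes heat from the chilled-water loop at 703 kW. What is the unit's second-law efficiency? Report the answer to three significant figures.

0.426

COP_actual = Q̇_C/Ẇ = 703.0/167.0 = 4.210.
In absolute terms T_C = 279.82 K and T_H = 308.15 K, so ΔT = 28.33 K.
COP_Carnot = T_C/ΔT = 279.82/28.33 = 9.876.
η_II = COP_actual/COP_Carnot = 4.210/9.876 = 0.4262.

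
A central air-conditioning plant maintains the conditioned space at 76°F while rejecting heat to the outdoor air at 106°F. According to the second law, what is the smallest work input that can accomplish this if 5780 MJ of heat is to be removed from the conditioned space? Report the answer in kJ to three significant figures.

In absolute terms T_C = 297.59 K and T_H = 314.26 K, so ΔT = 16.67 K.
The reversible limit is COP_R = T_C/ΔT = 17.86, so W_min = Q_C/COP = Q_C·ΔT/T_C.
W_min = 5780 × 16.67/297.59 = 323.7 MJ = 323700 kJ.

324000 kJ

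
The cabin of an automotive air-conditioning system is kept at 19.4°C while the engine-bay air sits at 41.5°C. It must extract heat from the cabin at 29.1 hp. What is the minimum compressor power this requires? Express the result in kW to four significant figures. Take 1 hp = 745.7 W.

In absolute terms T_C = 292.55 K and T_H = 314.65 K, so ΔT = 22.10 K.
COP_Carnot = T_C/ΔT = 292.55/22.10 = 13.24.
Ẇ_min = Q̇/COP_Carnot = 29.10/13.24 = 2.198 hp = 1.639 kW.

1.639 kW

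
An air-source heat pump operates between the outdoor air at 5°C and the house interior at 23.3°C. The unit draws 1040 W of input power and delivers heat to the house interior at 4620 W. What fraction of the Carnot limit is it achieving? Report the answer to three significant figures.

0.274

COP_actual = Q̇_H/Ẇ = 4620/1040 = 4.442.
In absolute terms T_C = 278.15 K and T_H = 296.45 K, so ΔT = 18.30 K.
COP_Carnot = T_H/ΔT = 296.45/18.30 = 16.20.
η_II = COP_actual/COP_Carnot = 4.442/16.20 = 0.2742.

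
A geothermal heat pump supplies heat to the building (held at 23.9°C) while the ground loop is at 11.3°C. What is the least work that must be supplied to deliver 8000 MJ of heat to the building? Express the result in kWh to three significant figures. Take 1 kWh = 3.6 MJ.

In absolute terms T_C = 284.45 K and T_H = 297.05 K, so ΔT = 12.60 K.
The reversible limit is COP_HP = T_H/ΔT = 23.58, so W_min = Q_H/COP = Q_H·ΔT/T_H.
W_min = 8000 × 12.60/297.05 = 339.3 MJ = 94.26 kWh.

94.3 kWh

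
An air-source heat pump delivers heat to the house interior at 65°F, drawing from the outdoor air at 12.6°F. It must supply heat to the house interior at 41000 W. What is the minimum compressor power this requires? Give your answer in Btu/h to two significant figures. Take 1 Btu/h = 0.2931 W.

In absolute terms T_C = 262.37 K and T_H = 291.48 K, so ΔT = 29.11 K.
COP_Carnot = T_H/ΔT = 291.48/29.11 = 10.01.
Ẇ_min = Q̇/COP_Carnot = 41000/10.01 = 4095 W = 13970 Btu/h.

14000 Btu/h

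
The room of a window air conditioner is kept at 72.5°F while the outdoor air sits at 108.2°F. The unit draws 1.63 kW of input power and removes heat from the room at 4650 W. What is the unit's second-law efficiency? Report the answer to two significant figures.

0.19

Converting, Q̇_C = 4650 W = 4.650 kW, so COP_actual = Q̇_C/Ẇ = 4.650/1.630 = 2.853.
In absolute terms T_C = 295.65 K and T_H = 315.48 K, so ΔT = 19.83 K.
COP_Carnot = T_C/ΔT = 295.65/19.83 = 14.91.
η_II = COP_actual/COP_Carnot = 2.853/14.91 = 0.1914.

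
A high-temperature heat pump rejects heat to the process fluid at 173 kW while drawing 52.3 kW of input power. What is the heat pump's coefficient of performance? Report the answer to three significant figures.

The first law gives Q̇_H = Q̇_C + Ẇ, so the three rates are Q̇_C = 120.7, Q̇_H = 173.0, Ẇ = 52.30 kW.
COP_HP = Q̇_H/Ẇ = 173.0/52.30 = 3.308.

3.31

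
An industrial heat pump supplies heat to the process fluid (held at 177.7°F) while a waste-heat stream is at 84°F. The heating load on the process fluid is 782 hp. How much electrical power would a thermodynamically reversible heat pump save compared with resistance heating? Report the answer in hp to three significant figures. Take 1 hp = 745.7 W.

In absolute terms T_C = 302.04 K and T_H = 354.09 K, so ΔT = 52.06 K.
COP_Carnot = T_H/ΔT = 354.09/52.06 = 6.802.
Resistance heating needs Ẇ_res = Q̇_H = 782.0 hp; the reversible heat pump needs only Ẇ_hp = Q̇_H/COP = 115.0 hp.
Saving = 782.0 − 115.0 = 667.0 hp.

667 hp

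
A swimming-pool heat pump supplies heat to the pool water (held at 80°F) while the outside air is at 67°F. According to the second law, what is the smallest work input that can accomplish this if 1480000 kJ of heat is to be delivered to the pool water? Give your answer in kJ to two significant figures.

36000 kJ

In absolute terms T_C = 292.59 K and T_H = 299.82 K, so ΔT = 7.222 K.
The reversible limit is COP_HP = T_H/ΔT = 41.51, so W_min = Q_H/COP = Q_H·ΔT/T_H.
W_min = 1480000 × 7.222/299.82 = 35650 kJ.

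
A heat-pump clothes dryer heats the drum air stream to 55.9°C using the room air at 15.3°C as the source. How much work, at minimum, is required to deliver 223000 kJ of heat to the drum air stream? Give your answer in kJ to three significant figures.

In absolute terms T_C = 288.45 K and T_H = 329.05 K, so ΔT = 40.60 K.
The reversible limit is COP_HP = T_H/ΔT = 8.105, so W_min = Q_H/COP = Q_H·ΔT/T_H.
W_min = 223000 × 40.60/329.05 = 27510 kJ.

27500 kJ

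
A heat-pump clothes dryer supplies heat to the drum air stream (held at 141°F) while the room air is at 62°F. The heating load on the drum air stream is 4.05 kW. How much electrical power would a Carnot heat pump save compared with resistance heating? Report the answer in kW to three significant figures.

3.52 kW

In absolute terms T_C = 289.82 K and T_H = 333.71 K, so ΔT = 43.89 K.
COP_Carnot = T_H/ΔT = 333.71/43.89 = 7.603.
Resistance heating needs Ẇ_res = Q̇_H = 4.050 kW; the reversible heat pump needs only Ẇ_hp = Q̇_H/COP = 0.5327 kW.
Saving = 4.050 − 0.5327 = 3.517 kW.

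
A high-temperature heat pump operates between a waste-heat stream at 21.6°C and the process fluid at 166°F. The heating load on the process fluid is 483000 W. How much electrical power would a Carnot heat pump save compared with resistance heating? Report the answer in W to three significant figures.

In absolute terms T_C = 294.75 K and T_H = 347.59 K, so ΔT = 52.84 K.
COP_Carnot = T_H/ΔT = 347.59/52.84 = 6.578.
Resistance heating needs Ẇ_res = Q̇_H = 483000 W; the reversible heat pump needs only Ẇ_hp = Q̇_H/COP = 73430 W.
Saving = 483000 − 73430 = 409600 W.

410000 W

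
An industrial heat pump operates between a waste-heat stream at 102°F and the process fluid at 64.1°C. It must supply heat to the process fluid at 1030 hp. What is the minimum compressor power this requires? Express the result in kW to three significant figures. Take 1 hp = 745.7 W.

57.4 kW

In absolute terms T_C = 312.04 K and T_H = 337.25 K, so ΔT = 25.21 K.
COP_Carnot = T_H/ΔT = 337.25/25.21 = 13.38.
Ẇ_min = Q̇/COP_Carnot = 1030/13.38 = 77.00 hp = 57.42 kW.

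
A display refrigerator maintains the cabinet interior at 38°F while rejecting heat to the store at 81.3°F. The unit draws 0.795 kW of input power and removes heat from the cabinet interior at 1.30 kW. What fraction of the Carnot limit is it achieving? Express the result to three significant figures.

COP_actual = Q̇_C/Ẇ = 1.300/0.7950 = 1.635.
In absolute terms T_C = 276.48 K and T_H = 300.54 K, so ΔT = 24.06 K.
COP_Carnot = T_C/ΔT = 276.48/24.06 = 11.49.
η_II = COP_actual/COP_Carnot = 1.635/11.49 = 0.1423.

0.142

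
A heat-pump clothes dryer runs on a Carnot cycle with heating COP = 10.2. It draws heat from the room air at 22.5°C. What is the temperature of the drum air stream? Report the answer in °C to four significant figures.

54.64 °C

COP_HP = T_H/(T_H − T_C) rearranges to T_H = COP·T_C/(COP − 1).
With T_C = 295.65 K, T_H = 10.2 × 295.65/9.200 = 327.79 K.
Converting, 327.79 K = 54.64°C.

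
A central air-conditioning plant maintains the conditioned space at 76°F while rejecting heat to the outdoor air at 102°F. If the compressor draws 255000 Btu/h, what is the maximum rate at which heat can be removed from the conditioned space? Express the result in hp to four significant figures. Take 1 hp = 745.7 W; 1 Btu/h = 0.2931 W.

In absolute terms T_C = 297.59 K and T_H = 312.04 K, so ΔT = 14.44 K.
COP_Carnot = T_C/ΔT = 297.59/14.44 = 20.60.
Q̇_max = COP_Carnot × Ẇ = 20.60 × 255000 Btu/h = 5254000 Btu/h = 2065 hp.

2065 hp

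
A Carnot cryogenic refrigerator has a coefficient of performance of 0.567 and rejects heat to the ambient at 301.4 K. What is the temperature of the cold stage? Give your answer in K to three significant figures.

109 K

For a Carnot refrigerator COP_R = T_C/(T_H − T_C), so T_C = COP·T_H/(1 + COP).
With T_H = 301.40 K, T_C = 0.567 × 301.40/1.567 = 109.06 K.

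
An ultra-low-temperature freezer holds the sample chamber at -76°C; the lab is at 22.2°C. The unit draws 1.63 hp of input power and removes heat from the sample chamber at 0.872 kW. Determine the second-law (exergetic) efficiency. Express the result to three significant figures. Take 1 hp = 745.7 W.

0.357

Converting, Q̇_C = 0.8720 kW = 1.169 hp, so COP_actual = Q̇_C/Ẇ = 1.169/1.630 = 0.7174.
In absolute terms T_C = 197.15 K and T_H = 295.35 K, so ΔT = 98.20 K.
COP_Carnot = T_C/ΔT = 197.15/98.20 = 2.008.
η_II = COP_actual/COP_Carnot = 0.7174/2.008 = 0.3573.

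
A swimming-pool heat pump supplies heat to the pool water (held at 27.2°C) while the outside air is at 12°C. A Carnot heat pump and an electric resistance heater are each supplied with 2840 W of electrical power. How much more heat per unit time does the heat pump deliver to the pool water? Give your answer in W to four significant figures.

53280 W

In absolute terms T_C = 285.15 K and T_H = 300.35 K, so ΔT = 15.20 K.
COP_Carnot = T_H/ΔT = 300.35/15.20 = 19.76.
The heat pump delivers Q̇_H = COP × Ẇ = 56120 W; the resistance heater delivers Ẇ = 2840 W.
Extra = (COP − 1)·Ẇ = 53280 W.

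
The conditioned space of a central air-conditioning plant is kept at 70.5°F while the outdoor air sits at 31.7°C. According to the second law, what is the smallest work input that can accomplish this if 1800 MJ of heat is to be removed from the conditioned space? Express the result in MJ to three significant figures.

63.0 MJ

In absolute terms T_C = 294.54 K and T_H = 304.85 K, so ΔT = 10.31 K.
The reversible limit is COP_R = T_C/ΔT = 28.57, so W_min = Q_C/COP = Q_C·ΔT/T_C.
W_min = 1800 × 10.31/294.54 = 63.01 MJ.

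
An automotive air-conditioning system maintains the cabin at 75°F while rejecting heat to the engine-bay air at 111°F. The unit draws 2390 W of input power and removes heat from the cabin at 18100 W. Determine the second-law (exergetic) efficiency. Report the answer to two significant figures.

0.51

COP_actual = Q̇_C/Ẇ = 18100/2390 = 7.573.
In absolute terms T_C = 297.04 K and T_H = 317.04 K, so ΔT = 20.00 K.
COP_Carnot = T_C/ΔT = 297.04/20.00 = 14.85.
η_II = COP_actual/COP_Carnot = 7.573/14.85 = 0.5099.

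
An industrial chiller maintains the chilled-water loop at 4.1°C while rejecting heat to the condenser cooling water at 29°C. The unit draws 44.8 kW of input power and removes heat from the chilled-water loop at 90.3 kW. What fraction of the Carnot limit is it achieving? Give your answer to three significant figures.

0.181

COP_actual = Q̇_C/Ẇ = 90.30/44.80 = 2.016.
In absolute terms T_C = 277.25 K and T_H = 302.15 K, so ΔT = 24.90 K.
COP_Carnot = T_C/ΔT = 277.25/24.90 = 11.13.
η_II = COP_actual/COP_Carnot = 2.016/11.13 = 0.1810.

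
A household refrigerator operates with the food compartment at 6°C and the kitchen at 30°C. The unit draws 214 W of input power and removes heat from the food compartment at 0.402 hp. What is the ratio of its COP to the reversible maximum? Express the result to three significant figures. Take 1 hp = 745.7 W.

Converting, Q̇_C = 0.4020 hp = 299.8 W, so COP_actual = Q̇_C/Ẇ = 299.8/214.0 = 1.401.
In absolute terms T_C = 279.15 K and T_H = 303.15 K, so ΔT = 24.00 K.
COP_Carnot = T_C/ΔT = 279.15/24.00 = 11.63.
η_II = COP_actual/COP_Carnot = 1.401/11.63 = 0.1204.

0.120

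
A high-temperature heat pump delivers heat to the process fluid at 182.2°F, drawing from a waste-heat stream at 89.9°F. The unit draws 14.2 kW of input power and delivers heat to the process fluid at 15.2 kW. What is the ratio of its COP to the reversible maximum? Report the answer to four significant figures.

COP_actual = Q̇_H/Ẇ = 15.20/14.20 = 1.070.
In absolute terms T_C = 305.32 K and T_H = 356.59 K, so ΔT = 51.28 K.
COP_Carnot = T_H/ΔT = 356.59/51.28 = 6.954.
η_II = COP_actual/COP_Carnot = 1.070/6.954 = 0.1539.

0.1539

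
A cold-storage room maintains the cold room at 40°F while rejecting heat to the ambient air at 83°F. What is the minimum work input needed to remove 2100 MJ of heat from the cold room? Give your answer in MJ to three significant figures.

181 MJ

In absolute terms T_C = 277.59 K and T_H = 301.48 K, so ΔT = 23.89 K.
The reversible limit is COP_R = T_C/ΔT = 11.62, so W_min = Q_C/COP = Q_C·ΔT/T_C.
W_min = 2100 × 23.89/277.59 = 180.7 MJ.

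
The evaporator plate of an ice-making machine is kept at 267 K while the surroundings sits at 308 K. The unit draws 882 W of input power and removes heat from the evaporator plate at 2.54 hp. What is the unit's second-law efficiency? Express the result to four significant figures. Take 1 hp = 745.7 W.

0.3298

Converting, Q̇_C = 2.540 hp = 1894 W, so COP_actual = Q̇_C/Ẇ = 1894/882.0 = 2.147.
The reservoir spacing is ΔT = 308 − 267 = 41.00 K.
COP_Carnot = T_C/ΔT = 267.00/41.00 = 6.512.
η_II = COP_actual/COP_Carnot = 2.147/6.512 = 0.3298.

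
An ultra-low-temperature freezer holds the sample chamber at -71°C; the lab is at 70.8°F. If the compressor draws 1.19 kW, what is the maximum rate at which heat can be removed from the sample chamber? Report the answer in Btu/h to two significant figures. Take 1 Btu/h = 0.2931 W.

8900 Btu/h

In absolute terms T_C = 202.15 K and T_H = 294.71 K, so ΔT = 92.56 K.
COP_Carnot = T_C/ΔT = 202.15/92.56 = 2.184.
Q̇_max = COP_Carnot × Ẇ = 2.184 × 1.190 kW = 2.599 kW = 8868 Btu/h.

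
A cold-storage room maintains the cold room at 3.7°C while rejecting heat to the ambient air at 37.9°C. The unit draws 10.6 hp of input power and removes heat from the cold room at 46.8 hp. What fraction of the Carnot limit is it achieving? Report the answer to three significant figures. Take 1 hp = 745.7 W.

COP_actual = Q̇_C/Ẇ = 46.80/10.60 = 4.415.
In absolute terms T_C = 276.85 K and T_H = 311.05 K, so ΔT = 34.20 K.
COP_Carnot = T_C/ΔT = 276.85/34.20 = 8.095.
η_II = COP_actual/COP_Carnot = 4.415/8.095 = 0.5454.

0.545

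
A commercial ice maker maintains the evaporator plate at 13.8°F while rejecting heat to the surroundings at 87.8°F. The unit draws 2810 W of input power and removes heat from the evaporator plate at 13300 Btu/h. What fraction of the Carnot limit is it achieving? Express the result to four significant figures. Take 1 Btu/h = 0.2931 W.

0.2168

Converting, Q̇_C = 13300 Btu/h = 3898 W, so COP_actual = Q̇_C/Ẇ = 3898/2810 = 1.387.
In absolute terms T_C = 263.04 K and T_H = 304.15 K, so ΔT = 41.11 K.
COP_Carnot = T_C/ΔT = 263.04/41.11 = 6.398.
η_II = COP_actual/COP_Carnot = 1.387/6.398 = 0.2168.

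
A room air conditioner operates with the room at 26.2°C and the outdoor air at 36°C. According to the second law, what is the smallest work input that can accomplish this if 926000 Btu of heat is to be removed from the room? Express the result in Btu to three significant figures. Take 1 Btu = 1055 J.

In absolute terms T_C = 299.35 K and T_H = 309.15 K, so ΔT = 9.800 K.
The reversible limit is COP_R = T_C/ΔT = 30.55, so W_min = Q_C/COP = Q_C·ΔT/T_C.
W_min = 926000 × 9.800/299.35 = 30320 Btu.

30300 Btu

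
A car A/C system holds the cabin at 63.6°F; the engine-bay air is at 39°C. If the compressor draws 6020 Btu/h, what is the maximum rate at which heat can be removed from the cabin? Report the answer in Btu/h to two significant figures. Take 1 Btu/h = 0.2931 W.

82000 Btu/h

In absolute terms T_C = 290.71 K and T_H = 312.15 K, so ΔT = 21.44 K.
COP_Carnot = T_C/ΔT = 290.71/21.44 = 13.56.
Q̇_max = COP_Carnot × Ẇ = 13.56 × 6020 Btu/h = 81610 Btu/h.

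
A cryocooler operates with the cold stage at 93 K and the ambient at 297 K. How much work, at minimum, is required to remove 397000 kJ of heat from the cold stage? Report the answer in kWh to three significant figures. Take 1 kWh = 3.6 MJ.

The reservoir spacing is ΔT = 297 − 93 = 204.0 K.
The reversible limit is COP_R = T_C/ΔT = 0.4559, so W_min = Q_C/COP = Q_C·ΔT/T_C.
W_min = 397000 × 204.0/93.00 = 870800 kJ = 241.9 kWh.

242 kWh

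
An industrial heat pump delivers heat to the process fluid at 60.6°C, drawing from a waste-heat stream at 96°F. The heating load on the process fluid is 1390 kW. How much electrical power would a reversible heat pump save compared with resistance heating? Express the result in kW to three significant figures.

1290 kW

In absolute terms T_C = 308.71 K and T_H = 333.75 K, so ΔT = 25.04 K.
COP_Carnot = T_H/ΔT = 333.75/25.04 = 13.33.
Resistance heating needs Ẇ_res = Q̇_H = 1390 kW; the reversible heat pump needs only Ẇ_hp = Q̇_H/COP = 104.3 kW.
Saving = 1390 − 104.3 = 1286 kW.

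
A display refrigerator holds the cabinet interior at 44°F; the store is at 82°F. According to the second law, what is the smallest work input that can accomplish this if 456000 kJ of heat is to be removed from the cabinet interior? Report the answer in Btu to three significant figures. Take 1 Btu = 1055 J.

In absolute terms T_C = 279.82 K and T_H = 300.93 K, so ΔT = 21.11 K.
The reversible limit is COP_R = T_C/ΔT = 13.25, so W_min = Q_C/COP = Q_C·ΔT/T_C.
W_min = 456000 × 21.11/279.82 = 34400 kJ = 32610 Btu.

32600 Btu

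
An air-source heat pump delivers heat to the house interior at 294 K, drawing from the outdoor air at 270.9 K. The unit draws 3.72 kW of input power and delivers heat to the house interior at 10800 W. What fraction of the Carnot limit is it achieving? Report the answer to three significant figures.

0.228

Converting, Q̇_H = 10800 W = 10.80 kW, so COP_actual = Q̇_H/Ẇ = 10.80/3.720 = 2.903.
The reservoir spacing is ΔT = 294 − 270.9 = 23.10 K.
COP_Carnot = T_H/ΔT = 294.00/23.10 = 12.73.
η_II = COP_actual/COP_Carnot = 2.903/12.73 = 0.2281.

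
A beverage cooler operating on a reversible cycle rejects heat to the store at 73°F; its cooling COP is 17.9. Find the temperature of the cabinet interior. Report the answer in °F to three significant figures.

44.8 °F

For a Carnot refrigerator COP_R = T_C/(T_H − T_C), so T_C = COP·T_H/(1 + COP).
With T_H = 295.93 K, T_C = 17.9 × 295.93/18.90 = 280.27 K.
Converting, 280.27 K = 44.82°F.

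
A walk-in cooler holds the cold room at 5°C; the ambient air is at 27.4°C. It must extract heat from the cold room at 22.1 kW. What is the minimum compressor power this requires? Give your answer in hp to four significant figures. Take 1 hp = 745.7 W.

In absolute terms T_C = 278.15 K and T_H = 300.55 K, so ΔT = 22.40 K.
COP_Carnot = T_C/ΔT = 278.15/22.40 = 12.42.
Ẇ_min = Q̇/COP_Carnot = 22.10/12.42 = 1.780 kW = 2.387 hp.

2.387 hp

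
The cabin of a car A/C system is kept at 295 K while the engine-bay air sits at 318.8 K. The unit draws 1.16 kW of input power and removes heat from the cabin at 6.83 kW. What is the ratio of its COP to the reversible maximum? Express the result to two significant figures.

COP_actual = Q̇_C/Ẇ = 6.830/1.160 = 5.888.
The reservoir spacing is ΔT = 318.8 − 295 = 23.80 K.
COP_Carnot = T_C/ΔT = 295.00/23.80 = 12.39.
η_II = COP_actual/COP_Carnot = 5.888/12.39 = 0.4750.

0.48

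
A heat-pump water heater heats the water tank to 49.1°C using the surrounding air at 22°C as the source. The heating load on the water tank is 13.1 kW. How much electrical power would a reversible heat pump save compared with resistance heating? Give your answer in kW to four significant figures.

12.00 kW

In absolute terms T_C = 295.15 K and T_H = 322.25 K, so ΔT = 27.10 K.
COP_Carnot = T_H/ΔT = 322.25/27.10 = 11.89.
Resistance heating needs Ẇ_res = Q̇_H = 13.10 kW; the reversible heat pump needs only Ẇ_hp = Q̇_H/COP = 1.102 kW.
Saving = 13.10 − 1.102 = 12.00 kW.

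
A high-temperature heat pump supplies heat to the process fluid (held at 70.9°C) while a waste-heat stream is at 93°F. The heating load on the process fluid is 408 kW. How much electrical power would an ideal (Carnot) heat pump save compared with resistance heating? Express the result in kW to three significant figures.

In absolute terms T_C = 307.04 K and T_H = 344.05 K, so ΔT = 37.01 K.
COP_Carnot = T_H/ΔT = 344.05/37.01 = 9.296.
Resistance heating needs Ẇ_res = Q̇_H = 408.0 kW; the reversible heat pump needs only Ẇ_hp = Q̇_H/COP = 43.89 kW.
Saving = 408.0 − 43.89 = 364.1 kW.

364 kW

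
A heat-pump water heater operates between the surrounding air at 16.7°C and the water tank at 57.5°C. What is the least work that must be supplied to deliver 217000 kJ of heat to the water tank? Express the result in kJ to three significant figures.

26800 kJ

In absolute terms T_C = 289.85 K and T_H = 330.65 K, so ΔT = 40.80 K.
The reversible limit is COP_HP = T_H/ΔT = 8.104, so W_min = Q_H/COP = Q_H·ΔT/T_H.
W_min = 217000 × 40.80/330.65 = 26780 kJ.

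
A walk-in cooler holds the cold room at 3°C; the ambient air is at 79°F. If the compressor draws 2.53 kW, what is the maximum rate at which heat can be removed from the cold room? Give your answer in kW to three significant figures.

In absolute terms T_C = 276.15 K and T_H = 299.26 K, so ΔT = 23.11 K.
COP_Carnot = T_C/ΔT = 276.15/23.11 = 11.95.
Q̇_max = COP_Carnot × Ẇ = 11.95 × 2.530 kW = 30.23 kW.

30.2 kW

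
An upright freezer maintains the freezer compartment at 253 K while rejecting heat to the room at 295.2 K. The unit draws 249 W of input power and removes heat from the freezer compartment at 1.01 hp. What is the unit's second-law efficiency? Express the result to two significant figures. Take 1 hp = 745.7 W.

Converting, Q̇_C = 1.010 hp = 753.2 W, so COP_actual = Q̇_C/Ẇ = 753.2/249.0 = 3.025.
The reservoir spacing is ΔT = 295.2 − 253 = 42.20 K.
COP_Carnot = T_C/ΔT = 253.00/42.20 = 5.995.
η_II = COP_actual/COP_Carnot = 3.025/5.995 = 0.5045.

0.50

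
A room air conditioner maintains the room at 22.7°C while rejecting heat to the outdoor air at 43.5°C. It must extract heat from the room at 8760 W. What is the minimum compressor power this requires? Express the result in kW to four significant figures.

0.6159 kW

In absolute terms T_C = 295.85 K and T_H = 316.65 K, so ΔT = 20.80 K.
COP_Carnot = T_C/ΔT = 295.85/20.80 = 14.22.
Ẇ_min = Q̇/COP_Carnot = 8760/14.22 = 615.9 W = 0.6159 kW.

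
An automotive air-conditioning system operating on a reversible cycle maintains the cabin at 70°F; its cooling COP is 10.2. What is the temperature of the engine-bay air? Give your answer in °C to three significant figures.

COP_R = T_C/(T_H − T_C) gives T_H − T_C = T_C/COP.
With T_C = 294.26 K, T_H = 294.26 × (1 + 1/10.2) = 323.11 K.
Converting, 323.11 K = 49.96°C.

50.0 °C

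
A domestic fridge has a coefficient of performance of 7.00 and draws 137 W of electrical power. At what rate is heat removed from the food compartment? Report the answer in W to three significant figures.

959 W

Q̇_C = COP × Ẇ = 7.00 × 137.0 = 959.0 W.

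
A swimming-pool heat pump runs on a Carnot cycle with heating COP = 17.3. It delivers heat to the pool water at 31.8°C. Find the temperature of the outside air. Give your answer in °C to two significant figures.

14 °C

COP_HP = T_H/(T_H − T_C) gives T_H − T_C = T_H/COP.
With T_H = 304.95 K, T_C = 304.95 × (1 − 1/17.3) = 287.32 K.
Converting, 287.32 K = 14.17°C.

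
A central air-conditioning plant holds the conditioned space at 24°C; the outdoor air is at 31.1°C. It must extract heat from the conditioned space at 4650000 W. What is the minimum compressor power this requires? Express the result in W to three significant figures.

In absolute terms T_C = 297.15 K and T_H = 304.25 K, so ΔT = 7.100 K.
COP_Carnot = T_C/ΔT = 297.15/7.100 = 41.85.
Ẇ_min = Q̇/COP_Carnot = 4650000/41.85 = 111100 W.

111000 W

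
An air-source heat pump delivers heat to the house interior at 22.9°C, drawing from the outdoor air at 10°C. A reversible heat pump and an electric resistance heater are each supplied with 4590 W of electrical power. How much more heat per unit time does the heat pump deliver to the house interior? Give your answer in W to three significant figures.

101000 W

In absolute terms T_C = 283.15 K and T_H = 296.05 K, so ΔT = 12.90 K.
COP_Carnot = T_H/ΔT = 296.05/12.90 = 22.95.
The heat pump delivers Q̇_H = COP × Ẇ = 105300 W; the resistance heater delivers Ẇ = 4590 W.
Extra = (COP − 1)·Ẇ = 100700 W.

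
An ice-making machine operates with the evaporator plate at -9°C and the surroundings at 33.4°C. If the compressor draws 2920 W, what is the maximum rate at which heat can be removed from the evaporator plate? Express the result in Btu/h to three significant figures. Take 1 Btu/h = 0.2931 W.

62100 Btu/h

In absolute terms T_C = 264.15 K and T_H = 306.55 K, so ΔT = 42.40 K.
COP_Carnot = T_C/ΔT = 264.15/42.40 = 6.230.
Q̇_max = COP_Carnot × Ẇ = 6.230 × 2920 W = 18190 W = 62070 Btu/h.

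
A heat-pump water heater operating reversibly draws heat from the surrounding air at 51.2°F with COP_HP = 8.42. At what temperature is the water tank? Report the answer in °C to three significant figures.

48.9 °C

COP_HP = T_H/(T_H − T_C) rearranges to T_H = COP·T_C/(COP − 1).
With T_C = 283.82 K, T_H = 8.42 × 283.82/7.420 = 322.07 K.
Converting, 322.07 K = 48.92°C.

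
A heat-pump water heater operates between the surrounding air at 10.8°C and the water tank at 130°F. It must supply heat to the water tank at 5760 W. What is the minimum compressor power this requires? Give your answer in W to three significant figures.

767 W

In absolute terms T_C = 283.95 K and T_H = 327.59 K, so ΔT = 43.64 K.
COP_Carnot = T_H/ΔT = 327.59/43.64 = 7.506.
Ẇ_min = Q̇/COP_Carnot = 5760/7.506 = 767.4 W.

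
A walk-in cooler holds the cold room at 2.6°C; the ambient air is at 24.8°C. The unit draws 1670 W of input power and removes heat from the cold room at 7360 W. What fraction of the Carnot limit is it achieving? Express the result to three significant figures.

0.355

COP_actual = Q̇_C/Ẇ = 7360/1670 = 4.407.
In absolute terms T_C = 275.75 K and T_H = 297.95 K, so ΔT = 22.20 K.
COP_Carnot = T_C/ΔT = 275.75/22.20 = 12.42.
η_II = COP_actual/COP_Carnot = 4.407/12.42 = 0.3548.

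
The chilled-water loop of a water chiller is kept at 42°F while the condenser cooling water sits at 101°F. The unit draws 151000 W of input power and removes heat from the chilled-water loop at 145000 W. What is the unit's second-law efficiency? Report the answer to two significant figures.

0.11

COP_actual = Q̇_C/Ẇ = 145000/151000 = 0.9603.
In absolute terms T_C = 278.71 K and T_H = 311.48 K, so ΔT = 32.78 K.
COP_Carnot = T_C/ΔT = 278.71/32.78 = 8.503.
η_II = COP_actual/COP_Carnot = 0.9603/8.503 = 0.1129.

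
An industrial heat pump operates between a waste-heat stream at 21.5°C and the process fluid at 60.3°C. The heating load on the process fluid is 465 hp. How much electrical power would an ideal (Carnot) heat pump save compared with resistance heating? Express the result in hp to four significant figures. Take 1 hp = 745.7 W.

410.9 hp

In absolute terms T_C = 294.65 K and T_H = 333.45 K, so ΔT = 38.80 K.
COP_Carnot = T_H/ΔT = 333.45/38.80 = 8.594.
Resistance heating needs Ẇ_res = Q̇_H = 465.0 hp; the reversible heat pump needs only Ẇ_hp = Q̇_H/COP = 54.11 hp.
Saving = 465.0 − 54.11 = 410.9 hp.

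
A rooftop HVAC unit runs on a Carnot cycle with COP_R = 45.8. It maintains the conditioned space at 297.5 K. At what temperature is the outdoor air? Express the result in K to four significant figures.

304.0 K

COP_R = T_C/(T_H − T_C) gives T_H − T_C = T_C/COP.
With T_C = 297.50 K, T_H = 297.50 × (1 + 1/45.8) = 304.00 K.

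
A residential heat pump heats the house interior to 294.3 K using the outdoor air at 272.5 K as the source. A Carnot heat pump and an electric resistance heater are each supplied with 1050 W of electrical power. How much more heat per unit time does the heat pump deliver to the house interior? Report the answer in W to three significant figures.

13100 W

The reservoir spacing is ΔT = 294.3 − 272.5 = 21.80 K.
COP_Carnot = T_H/ΔT = 294.30/21.80 = 13.50.
The heat pump delivers Q̇_H = COP × Ẇ = 14180 W; the resistance heater delivers Ẇ = 1050 W.
Extra = (COP − 1)·Ẇ = 13130 W.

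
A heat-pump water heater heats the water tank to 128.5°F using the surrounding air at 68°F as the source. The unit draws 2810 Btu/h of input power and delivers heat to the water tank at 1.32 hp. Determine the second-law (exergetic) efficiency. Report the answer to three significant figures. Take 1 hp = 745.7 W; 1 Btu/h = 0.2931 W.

0.123

Converting, Q̇_H = 1.320 hp = 3358 Btu/h, so COP_actual = Q̇_H/Ẇ = 3358/2810 = 1.195.
In absolute terms T_C = 293.15 K and T_H = 326.76 K, so ΔT = 33.61 K.
COP_Carnot = T_H/ΔT = 326.76/33.61 = 9.722.
η_II = COP_actual/COP_Carnot = 1.195/9.722 = 0.1229.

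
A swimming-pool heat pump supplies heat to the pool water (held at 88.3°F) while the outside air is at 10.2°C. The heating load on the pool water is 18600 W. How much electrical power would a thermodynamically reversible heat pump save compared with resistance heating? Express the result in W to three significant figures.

17300 W

In absolute terms T_C = 283.35 K and T_H = 304.43 K, so ΔT = 21.08 K.
COP_Carnot = T_H/ΔT = 304.43/21.08 = 14.44.
Resistance heating needs Ẇ_res = Q̇_H = 18600 W; the reversible heat pump needs only Ẇ_hp = Q̇_H/COP = 1288 W.
Saving = 18600 − 1288 = 17310 W.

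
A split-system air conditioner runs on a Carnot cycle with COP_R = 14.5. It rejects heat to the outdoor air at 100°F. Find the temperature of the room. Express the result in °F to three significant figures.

For a Carnot refrigerator COP_R = T_C/(T_H − T_C), so T_C = COP·T_H/(1 + COP).
With T_H = 310.93 K, T_C = 14.5 × 310.93/15.50 = 290.87 K.
Converting, 290.87 K = 63.89°F.

63.9 °F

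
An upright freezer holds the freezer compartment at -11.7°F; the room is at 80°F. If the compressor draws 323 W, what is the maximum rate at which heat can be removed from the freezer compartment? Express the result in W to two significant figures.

1600 W

In absolute terms T_C = 248.87 K and T_H = 299.82 K, so ΔT = 50.94 K.
COP_Carnot = T_C/ΔT = 248.87/50.94 = 4.885.
Q̇_max = COP_Carnot × Ẇ = 4.885 × 323.0 W = 1578 W.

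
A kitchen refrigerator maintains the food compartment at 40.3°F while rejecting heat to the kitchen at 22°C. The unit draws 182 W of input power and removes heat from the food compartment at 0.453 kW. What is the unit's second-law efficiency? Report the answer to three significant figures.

0.156

Converting, Q̇_C = 0.4530 kW = 453.0 W, so COP_actual = Q̇_C/Ẇ = 453.0/182.0 = 2.489.
In absolute terms T_C = 277.76 K and T_H = 295.15 K, so ΔT = 17.39 K.
COP_Carnot = T_C/ΔT = 277.76/17.39 = 15.97.
η_II = COP_actual/COP_Carnot = 2.489/15.97 = 0.1558.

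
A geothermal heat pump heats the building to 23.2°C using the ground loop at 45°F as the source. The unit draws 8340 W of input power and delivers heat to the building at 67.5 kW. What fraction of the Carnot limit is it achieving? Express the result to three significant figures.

Converting, Q̇_H = 67.50 kW = 67500 W, so COP_actual = Q̇_H/Ẇ = 67500/8340 = 8.094.
In absolute terms T_C = 280.37 K and T_H = 296.35 K, so ΔT = 15.98 K.
COP_Carnot = T_H/ΔT = 296.35/15.98 = 18.55.
η_II = COP_actual/COP_Carnot = 8.094/18.55 = 0.4364.

0.436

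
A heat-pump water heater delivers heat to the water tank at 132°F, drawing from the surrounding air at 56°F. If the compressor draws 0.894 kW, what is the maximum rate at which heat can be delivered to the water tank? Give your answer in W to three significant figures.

In absolute terms T_C = 286.48 K and T_H = 328.71 K, so ΔT = 42.22 K.
COP_Carnot = T_H/ΔT = 328.71/42.22 = 7.785.
Q̇_max = COP_Carnot × Ẇ = 7.785 × 0.8940 kW = 6.960 kW = 6960 W.

6960 W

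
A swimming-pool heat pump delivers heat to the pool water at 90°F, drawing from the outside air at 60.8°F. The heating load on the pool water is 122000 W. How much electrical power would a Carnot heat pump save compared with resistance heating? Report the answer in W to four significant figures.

In absolute terms T_C = 289.15 K and T_H = 305.37 K, so ΔT = 16.22 K.
COP_Carnot = T_H/ΔT = 305.37/16.22 = 18.82.
Resistance heating needs Ẇ_res = Q̇_H = 122000 W; the reversible heat pump needs only Ẇ_hp = Q̇_H/COP = 6481 W.
Saving = 122000 − 6481 = 115500 W.

115500 W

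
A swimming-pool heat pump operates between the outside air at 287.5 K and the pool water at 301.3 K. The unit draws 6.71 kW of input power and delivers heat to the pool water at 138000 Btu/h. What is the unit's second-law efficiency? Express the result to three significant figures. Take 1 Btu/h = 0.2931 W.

Converting, Q̇_H = 138000 Btu/h = 40.45 kW, so COP_actual = Q̇_H/Ẇ = 40.45/6.710 = 6.028.
The reservoir spacing is ΔT = 301.3 − 287.5 = 13.80 K.
COP_Carnot = T_H/ΔT = 301.30/13.80 = 21.83.
η_II = COP_actual/COP_Carnot = 6.028/21.83 = 0.2761.

0.276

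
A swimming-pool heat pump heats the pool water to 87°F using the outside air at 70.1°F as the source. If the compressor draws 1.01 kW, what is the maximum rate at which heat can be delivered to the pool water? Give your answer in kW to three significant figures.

In absolute terms T_C = 294.32 K and T_H = 303.71 K, so ΔT = 9.389 K.
COP_Carnot = T_H/ΔT = 303.71/9.389 = 32.35.
Q̇_max = COP_Carnot × Ẇ = 32.35 × 1.010 kW = 32.67 kW.

32.7 kW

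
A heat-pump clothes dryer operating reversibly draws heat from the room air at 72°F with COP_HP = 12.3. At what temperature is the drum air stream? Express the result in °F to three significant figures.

COP_HP = T_H/(T_H − T_C) rearranges to T_H = COP·T_C/(COP − 1).
With T_C = 295.37 K, T_H = 12.3 × 295.37/11.30 = 321.51 K.
Converting, 321.51 K = 119.05°F.

119 °F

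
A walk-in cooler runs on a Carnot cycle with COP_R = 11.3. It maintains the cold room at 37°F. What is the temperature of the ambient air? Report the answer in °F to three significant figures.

COP_R = T_C/(T_H − T_C) gives T_H − T_C = T_C/COP.
With T_C = 275.93 K, T_H = 275.93 × (1 + 1/11.3) = 300.35 K.
Converting, 300.35 K = 80.95°F.

81.0 °F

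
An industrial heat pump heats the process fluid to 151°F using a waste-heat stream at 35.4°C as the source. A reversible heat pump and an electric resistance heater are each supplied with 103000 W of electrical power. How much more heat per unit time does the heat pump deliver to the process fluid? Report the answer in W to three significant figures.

In absolute terms T_C = 308.55 K and T_H = 339.26 K, so ΔT = 30.71 K.
COP_Carnot = T_H/ΔT = 339.26/30.71 = 11.05.
The heat pump delivers Q̇_H = COP × Ẇ = 1138000 W; the resistance heater delivers Ẇ = 103000 W.
Extra = (COP − 1)·Ẇ = 1035000 W.

1030000 W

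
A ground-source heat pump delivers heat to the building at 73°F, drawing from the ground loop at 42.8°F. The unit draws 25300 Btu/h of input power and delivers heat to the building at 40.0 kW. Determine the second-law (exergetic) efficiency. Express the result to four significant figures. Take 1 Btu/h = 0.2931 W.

Converting, Q̇_H = 40.00 kW = 136500 Btu/h, so COP_actual = Q̇_H/Ẇ = 136500/25300 = 5.394.
In absolute terms T_C = 279.15 K and T_H = 295.93 K, so ΔT = 16.78 K.
COP_Carnot = T_H/ΔT = 295.93/16.78 = 17.64.
η_II = COP_actual/COP_Carnot = 5.394/17.64 = 0.3058.

0.3058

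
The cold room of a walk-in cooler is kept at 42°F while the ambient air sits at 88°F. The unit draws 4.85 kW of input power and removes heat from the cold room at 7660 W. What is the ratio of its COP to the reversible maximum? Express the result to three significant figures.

0.145

Converting, Q̇_C = 7660 W = 7.660 kW, so COP_actual = Q̇_C/Ẇ = 7.660/4.850 = 1.579.
In absolute terms T_C = 278.71 K and T_H = 304.26 K, so ΔT = 25.56 K.
COP_Carnot = T_C/ΔT = 278.71/25.56 = 10.91.
η_II = COP_actual/COP_Carnot = 1.579/10.91 = 0.1448.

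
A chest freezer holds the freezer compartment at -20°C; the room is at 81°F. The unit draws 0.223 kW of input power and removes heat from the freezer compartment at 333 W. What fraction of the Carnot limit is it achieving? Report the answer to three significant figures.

Converting, Q̇_C = 333.0 W = 0.3330 kW, so COP_actual = Q̇_C/Ẇ = 0.3330/0.2230 = 1.493.
In absolute terms T_C = 253.15 K and T_H = 300.37 K, so ΔT = 47.22 K.
COP_Carnot = T_C/ΔT = 253.15/47.22 = 5.361.
η_II = COP_actual/COP_Carnot = 1.493/5.361 = 0.2786.

0.279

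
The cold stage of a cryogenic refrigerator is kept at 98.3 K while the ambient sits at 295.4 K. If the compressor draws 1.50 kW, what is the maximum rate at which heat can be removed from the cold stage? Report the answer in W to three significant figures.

748 W

The reservoir spacing is ΔT = 295.4 − 98.3 = 197.1 K.
COP_Carnot = T_C/ΔT = 98.30/197.1 = 0.4987.
Q̇_max = COP_Carnot × Ẇ = 0.4987 × 1.500 kW = 0.7481 kW = 748.1 W.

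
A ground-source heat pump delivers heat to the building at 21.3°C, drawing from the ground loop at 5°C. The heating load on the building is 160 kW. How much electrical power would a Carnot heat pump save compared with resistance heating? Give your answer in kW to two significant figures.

In absolute terms T_C = 278.15 K and T_H = 294.45 K, so ΔT = 16.30 K.
COP_Carnot = T_H/ΔT = 294.45/16.30 = 18.06.
Resistance heating needs Ẇ_res = Q̇_H = 160.0 kW; the reversible heat pump needs only Ẇ_hp = Q̇_H/COP = 8.857 kW.
Saving = 160.0 − 8.857 = 151.1 kW.

150 kW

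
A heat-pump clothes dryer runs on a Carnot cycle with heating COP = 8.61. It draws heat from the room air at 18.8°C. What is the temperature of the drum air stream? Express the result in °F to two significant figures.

130 °F

COP_HP = T_H/(T_H − T_C) rearranges to T_H = COP·T_C/(COP − 1).
With T_C = 291.95 K, T_H = 8.61 × 291.95/7.610 = 330.31 K.
Converting, 330.31 K = 134.90°F.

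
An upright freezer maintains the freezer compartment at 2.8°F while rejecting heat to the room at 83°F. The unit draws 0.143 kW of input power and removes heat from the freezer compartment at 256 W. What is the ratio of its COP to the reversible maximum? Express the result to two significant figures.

0.31

Converting, Q̇_C = 256.0 W = 0.2560 kW, so COP_actual = Q̇_C/Ẇ = 0.2560/0.1430 = 1.790.
In absolute terms T_C = 256.93 K and T_H = 301.48 K, so ΔT = 44.56 K.
COP_Carnot = T_C/ΔT = 256.93/44.56 = 5.766.
η_II = COP_actual/COP_Carnot = 1.790/5.766 = 0.3105.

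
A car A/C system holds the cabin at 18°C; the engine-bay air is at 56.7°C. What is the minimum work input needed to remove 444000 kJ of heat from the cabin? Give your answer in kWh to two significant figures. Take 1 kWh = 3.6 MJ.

16 kWh

In absolute terms T_C = 291.15 K and T_H = 329.85 K, so ΔT = 38.70 K.
The reversible limit is COP_R = T_C/ΔT = 7.523, so W_min = Q_C/COP = Q_C·ΔT/T_C.
W_min = 444000 × 38.70/291.15 = 59020 kJ = 16.39 kWh.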